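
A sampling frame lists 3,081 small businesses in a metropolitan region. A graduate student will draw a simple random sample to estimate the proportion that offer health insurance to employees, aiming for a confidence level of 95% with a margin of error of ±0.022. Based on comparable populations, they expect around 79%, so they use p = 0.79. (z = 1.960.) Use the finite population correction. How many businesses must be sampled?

Unadjusted: n₀ = 1.960² × 0.79 × 0.21 / 0.022² ≈ 1316.78, so n₀ = 1317.
Finite population correction with N = 3,081: n = n₀ / (1 + (n₀−1)/N) = 1317 / (1 + 1316/3081) = 1317 / 1.4271 ≈ 922.83.
Rounding up, n = 923.

923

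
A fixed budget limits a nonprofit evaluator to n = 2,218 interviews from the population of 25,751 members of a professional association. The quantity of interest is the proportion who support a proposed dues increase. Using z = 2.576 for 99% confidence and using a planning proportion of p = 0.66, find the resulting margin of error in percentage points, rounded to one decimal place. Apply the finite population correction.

2.5

Finite-population factor: (N−n)/(N−1) = (25751−2218)/(25751−1) = 0.9139.
SE(p̂) = √[p(1−p)/n · (N−n)/(N−1)] = √[0.2244/2218 × 0.9139] = 0.00962.
E = z × SE = 2.576 × 0.00962 = 0.02477 ≈ 2.5 percentage points.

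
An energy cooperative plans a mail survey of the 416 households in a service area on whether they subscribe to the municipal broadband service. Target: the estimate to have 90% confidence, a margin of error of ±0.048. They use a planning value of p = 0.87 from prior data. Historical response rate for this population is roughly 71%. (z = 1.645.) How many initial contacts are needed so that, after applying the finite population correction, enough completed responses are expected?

143

Completed interviews needed (unadjusted): n₀ = 1.645² × 0.1131 / 0.048² ≈ 132.83 → 133.
FPC for N = 416: n = 133 / (1 + 132/416) = 133 / 1.3173 ≈ 100.96 → 101.
At a 71% response rate, contacts needed = 101 / 0.71 ≈ 142.25 → 143.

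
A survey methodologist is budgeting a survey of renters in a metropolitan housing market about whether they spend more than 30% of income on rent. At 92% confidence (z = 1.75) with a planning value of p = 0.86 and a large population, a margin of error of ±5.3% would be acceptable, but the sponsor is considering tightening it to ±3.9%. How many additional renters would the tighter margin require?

At ±5.3%: n = 1.75² × 0.1204 / 0.053² ≈ 131.27 → 132.
At ±3.9%: n = 1.75² × 0.1204 / 0.039² ≈ 242.42 → 243.
Additional respondents: 243 − 132 = 111.

111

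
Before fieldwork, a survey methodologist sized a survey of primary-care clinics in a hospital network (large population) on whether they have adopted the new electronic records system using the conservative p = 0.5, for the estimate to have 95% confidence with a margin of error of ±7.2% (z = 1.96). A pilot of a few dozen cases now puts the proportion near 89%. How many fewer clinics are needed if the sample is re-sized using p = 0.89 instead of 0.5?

113

Conservative (p = 0.5): n = 1.96² × 0.25 / 0.072² ≈ 185.26 → 186.
Using p = 0.89: p(1−p) = 0.0979, so n = 1.96² × 0.0979 / 0.072² ≈ 72.55 → 73.
Reduction: 186 − 73 = 113.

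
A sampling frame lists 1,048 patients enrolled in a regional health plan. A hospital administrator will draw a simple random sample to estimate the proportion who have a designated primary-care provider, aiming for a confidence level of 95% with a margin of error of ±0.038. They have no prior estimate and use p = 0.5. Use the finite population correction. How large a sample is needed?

For 95% confidence, z = 1.960.
Unadjusted: n₀ = 1.960² × 0.50 × 0.50 / 0.038² ≈ 665.10, so n₀ = 666.
Finite population correction with N = 1,048: n = n₀ / (1 + (n₀−1)/N) = 666 / (1 + 665/1048) = 666 / 1.6345 ≈ 407.45.
Rounding up, n = 408.

408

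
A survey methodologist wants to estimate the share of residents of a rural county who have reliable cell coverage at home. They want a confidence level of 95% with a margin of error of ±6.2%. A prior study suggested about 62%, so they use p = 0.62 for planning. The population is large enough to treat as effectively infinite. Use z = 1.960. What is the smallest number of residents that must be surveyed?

236

With p = 0.62, p(1−p) = 0.2356.
n = z²·p(1−p)/E² = 1.960² × 0.2356 / 0.062² = 3.8416 × 0.2356 / 0.003844 ≈ 235.45.
Rounding up gives n = 236.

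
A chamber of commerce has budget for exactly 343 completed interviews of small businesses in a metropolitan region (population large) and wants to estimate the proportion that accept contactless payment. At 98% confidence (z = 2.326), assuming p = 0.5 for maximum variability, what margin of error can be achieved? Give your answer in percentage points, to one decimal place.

SE(p̂) = √[p(1−p)/n] = √[0.2500/343] = 0.02700.
E = z × SE = 2.326 × 0.02700 = 0.06280, or 6.3 percentage points.

6.3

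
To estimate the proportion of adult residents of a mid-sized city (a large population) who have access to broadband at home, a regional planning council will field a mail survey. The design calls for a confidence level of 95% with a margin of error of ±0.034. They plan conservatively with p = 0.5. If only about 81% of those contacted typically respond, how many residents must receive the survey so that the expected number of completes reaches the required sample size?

1026

For 95% confidence, z = 1.960.
Completed interviews needed: n₀ = 1.960² × 0.2500 / 0.034² ≈ 830.80 → 831.
At an 81% response rate, contacts needed = 831 / 0.81 ≈ 1025.93 → 1026.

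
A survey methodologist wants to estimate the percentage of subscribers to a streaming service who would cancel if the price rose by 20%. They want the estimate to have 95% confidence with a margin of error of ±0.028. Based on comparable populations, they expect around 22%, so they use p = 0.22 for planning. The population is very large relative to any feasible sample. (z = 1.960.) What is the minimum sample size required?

841

With p = 0.22, p(1−p) = 0.1716.
n = z²·p(1−p)/E² = 1.960² × 0.1716 / 0.028² = 3.8416 × 0.1716 / 0.000784 ≈ 840.84.
Rounding up gives n = 841.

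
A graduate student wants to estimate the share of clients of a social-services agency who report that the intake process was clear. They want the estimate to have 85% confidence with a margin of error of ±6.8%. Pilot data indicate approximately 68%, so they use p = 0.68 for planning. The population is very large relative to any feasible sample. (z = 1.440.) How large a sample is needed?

With p = 0.68, p(1−p) = 0.2176.
n = z²·p(1−p)/E² = 1.440² × 0.2176 / 0.068² = 2.0736 × 0.2176 / 0.004624 ≈ 97.58.
Rounding up gives n = 98.

98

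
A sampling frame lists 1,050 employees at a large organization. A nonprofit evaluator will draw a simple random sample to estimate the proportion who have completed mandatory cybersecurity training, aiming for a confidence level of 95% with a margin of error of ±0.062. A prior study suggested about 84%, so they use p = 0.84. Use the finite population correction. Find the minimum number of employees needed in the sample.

120

For 95% confidence, z = 1.960.
Unadjusted: n₀ = 1.960² × 0.84 × 0.16 / 0.062² ≈ 134.32, so n₀ = 135.
Finite population correction with N = 1,050: n = n₀ / (1 + (n₀−1)/N) = 135 / (1 + 134/1050) = 135 / 1.1276 ≈ 119.72.
Rounding up, n = 120.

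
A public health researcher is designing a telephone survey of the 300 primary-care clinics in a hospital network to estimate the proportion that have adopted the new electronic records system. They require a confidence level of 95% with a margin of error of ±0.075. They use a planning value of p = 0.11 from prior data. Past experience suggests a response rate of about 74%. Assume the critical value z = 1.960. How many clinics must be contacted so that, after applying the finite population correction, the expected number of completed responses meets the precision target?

Completed interviews needed (unadjusted): n₀ = 1.960² × 0.0979 / 0.075² ≈ 66.86 → 67.
FPC for N = 300: n = 67 / (1 + 66/300) = 67 / 1.2200 ≈ 54.92 → 55.
At a 74% response rate, contacts needed = 55 / 0.74 ≈ 74.32 → 75.

75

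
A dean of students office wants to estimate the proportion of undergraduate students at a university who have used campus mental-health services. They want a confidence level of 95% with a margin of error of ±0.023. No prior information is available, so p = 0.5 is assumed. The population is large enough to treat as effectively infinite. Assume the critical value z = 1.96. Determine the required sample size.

With p = 0.5, p(1−p) = 0.25.
n = z²·p(1−p)/E² = 1.96² × 0.2500 / 0.023² = 3.8416 × 0.2500 / 0.000529 ≈ 1815.50.
Rounding up gives n = 1816.

1816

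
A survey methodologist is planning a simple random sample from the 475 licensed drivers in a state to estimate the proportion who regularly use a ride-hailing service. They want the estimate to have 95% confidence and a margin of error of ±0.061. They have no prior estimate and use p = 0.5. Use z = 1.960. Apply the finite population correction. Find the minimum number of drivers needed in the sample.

168

Unadjusted: n₀ = 1.960² × 0.50 × 0.50 / 0.061² ≈ 258.10, so n₀ = 259.
Finite population correction with N = 475: n = n₀ / (1 + (n₀−1)/N) = 259 / (1 + 258/475) = 259 / 1.5432 ≈ 167.84.
Rounding up, n = 168.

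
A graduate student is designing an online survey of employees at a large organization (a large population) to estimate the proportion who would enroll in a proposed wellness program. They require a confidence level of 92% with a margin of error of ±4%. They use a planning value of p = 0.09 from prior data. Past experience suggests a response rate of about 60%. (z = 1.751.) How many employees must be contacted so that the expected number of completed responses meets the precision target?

Completed interviews needed: n₀ = 1.751² × 0.0819 / 0.040² ≈ 156.94 → 157.
At a 60% response rate, contacts needed = 157 / 0.60 ≈ 261.67 → 262.

262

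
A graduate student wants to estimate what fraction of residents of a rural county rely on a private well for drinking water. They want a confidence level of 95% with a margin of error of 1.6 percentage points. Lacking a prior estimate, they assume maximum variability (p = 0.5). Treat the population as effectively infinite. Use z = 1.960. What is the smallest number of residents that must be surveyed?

3752

With p = 0.5, p(1−p) = 0.25.
n = z²·p(1−p)/E² = 1.960² × 0.2500 / 0.016² = 3.8416 × 0.2500 / 0.000256 ≈ 3751.56.
Rounding up gives n = 3752.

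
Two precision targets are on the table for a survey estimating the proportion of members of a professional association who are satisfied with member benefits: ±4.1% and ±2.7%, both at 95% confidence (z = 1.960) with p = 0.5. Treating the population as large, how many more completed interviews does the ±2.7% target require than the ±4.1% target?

746

At ±4.1%: n = 1.960² × 0.2500 / 0.041² ≈ 571.33 → 572.
At ±2.7%: n = 1.960² × 0.2500 / 0.027² ≈ 1317.42 → 1318.
Additional respondents: 1318 − 572 = 746.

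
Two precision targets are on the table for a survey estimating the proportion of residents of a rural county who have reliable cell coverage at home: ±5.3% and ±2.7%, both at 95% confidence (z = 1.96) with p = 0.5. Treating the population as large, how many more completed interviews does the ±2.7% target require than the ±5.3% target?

976

At ±5.3%: n = 1.96² × 0.2500 / 0.053² ≈ 341.90 → 342.
At ±2.7%: n = 1.96² × 0.2500 / 0.027² ≈ 1317.42 → 1318.
Additional respondents: 1318 − 342 = 976.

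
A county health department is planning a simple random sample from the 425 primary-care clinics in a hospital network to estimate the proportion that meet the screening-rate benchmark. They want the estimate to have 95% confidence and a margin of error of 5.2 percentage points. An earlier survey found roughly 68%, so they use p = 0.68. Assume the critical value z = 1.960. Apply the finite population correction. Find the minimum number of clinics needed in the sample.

Unadjusted: n₀ = 1.960² × 0.68 × 0.32 / 0.052² ≈ 309.15, so n₀ = 310.
Finite population correction with N = 425: n = n₀ / (1 + (n₀−1)/N) = 310 / (1 + 309/425) = 310 / 1.7271 ≈ 179.50.
Rounding up, n = 180.

180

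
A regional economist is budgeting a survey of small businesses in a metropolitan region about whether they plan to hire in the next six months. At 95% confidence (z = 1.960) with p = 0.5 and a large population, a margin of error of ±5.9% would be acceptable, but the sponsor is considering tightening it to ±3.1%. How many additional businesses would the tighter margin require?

At ±5.9%: n = 1.960² × 0.2500 / 0.059² ≈ 275.90 → 276.
At ±3.1%: n = 1.960² × 0.2500 / 0.031² ≈ 999.38 → 1000.
Additional respondents: 1000 − 276 = 724.

724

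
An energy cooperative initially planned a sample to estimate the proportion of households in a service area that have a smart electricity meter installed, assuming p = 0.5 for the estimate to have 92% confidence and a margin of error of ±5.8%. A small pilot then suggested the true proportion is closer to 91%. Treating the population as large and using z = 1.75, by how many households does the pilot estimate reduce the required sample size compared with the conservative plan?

Conservative (p = 0.5): n = 1.75² × 0.25 / 0.058² ≈ 227.59 → 228.
Using p = 0.91: p(1−p) = 0.0819, so n = 1.75² × 0.0819 / 0.058² ≈ 74.56 → 75.
Reduction: 228 − 75 = 153.

153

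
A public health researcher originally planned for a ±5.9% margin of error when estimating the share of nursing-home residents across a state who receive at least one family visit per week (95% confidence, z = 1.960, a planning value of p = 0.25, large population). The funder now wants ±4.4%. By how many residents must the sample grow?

At ±5.9%: n = 1.960² × 0.1875 / 0.059² ≈ 206.92 → 207.
At ±4.4%: n = 1.960² × 0.1875 / 0.044² ≈ 372.06 → 373.
Additional respondents: 373 − 207 = 166.

166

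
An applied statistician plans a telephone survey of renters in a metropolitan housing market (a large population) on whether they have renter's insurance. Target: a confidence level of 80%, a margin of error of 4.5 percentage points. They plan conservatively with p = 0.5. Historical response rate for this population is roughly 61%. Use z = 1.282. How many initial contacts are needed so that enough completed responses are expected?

333

Completed interviews needed: n₀ = 1.282² × 0.2500 / 0.045² ≈ 202.90 → 203.
At a 61% response rate, contacts needed = 203 / 0.61 ≈ 332.79 → 333.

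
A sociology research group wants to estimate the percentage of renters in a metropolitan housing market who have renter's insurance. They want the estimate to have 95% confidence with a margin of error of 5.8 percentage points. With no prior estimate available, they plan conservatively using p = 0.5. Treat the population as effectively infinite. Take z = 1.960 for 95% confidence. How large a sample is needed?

286

With p = 0.5, p(1−p) = 0.25.
n = z²·p(1−p)/E² = 1.960² × 0.2500 / 0.058² = 3.8416 × 0.2500 / 0.003364 ≈ 285.49.
Rounding up gives n = 286.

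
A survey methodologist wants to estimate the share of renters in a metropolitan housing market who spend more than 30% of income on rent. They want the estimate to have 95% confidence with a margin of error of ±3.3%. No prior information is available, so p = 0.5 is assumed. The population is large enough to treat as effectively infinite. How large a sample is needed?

For 95% confidence, z = 1.960.
With p = 0.5, p(1−p) = 0.25.
n = z²·p(1−p)/E² = 1.960² × 0.2500 / 0.033² = 3.8416 × 0.2500 / 0.001089 ≈ 881.91.
Rounding up gives n = 882.

882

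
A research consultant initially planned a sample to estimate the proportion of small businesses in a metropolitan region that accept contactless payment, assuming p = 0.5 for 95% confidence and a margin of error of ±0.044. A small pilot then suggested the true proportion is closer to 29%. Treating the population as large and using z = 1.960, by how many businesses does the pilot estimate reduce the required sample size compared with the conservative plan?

88

Conservative (p = 0.5): n = 1.960² × 0.25 / 0.044² ≈ 496.07 → 497.
Using p = 0.29: p(1−p) = 0.2059, so n = 1.960² × 0.2059 / 0.044² ≈ 408.57 → 409.
Reduction: 497 − 409 = 88.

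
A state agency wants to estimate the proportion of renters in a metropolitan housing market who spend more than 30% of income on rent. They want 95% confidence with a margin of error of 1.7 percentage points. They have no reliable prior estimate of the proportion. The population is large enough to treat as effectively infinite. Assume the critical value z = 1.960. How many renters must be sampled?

With no prior estimate, use p = 0.5, giving p(1−p) = 0.25.
n = z²·p(1−p)/E² = 1.960² × 0.2500 / 0.017² = 3.8416 × 0.2500 / 0.000289 ≈ 3323.18.
Rounding up gives n = 3324.

3324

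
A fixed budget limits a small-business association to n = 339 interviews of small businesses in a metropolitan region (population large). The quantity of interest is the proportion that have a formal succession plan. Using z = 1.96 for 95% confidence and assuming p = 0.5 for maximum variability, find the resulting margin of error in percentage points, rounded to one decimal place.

SE(p̂) = √[p(1−p)/n] = √[0.2500/339] = 0.02716.
E = z × SE = 1.96 × 0.02716 = 0.05323, or 5.3 percentage points.

5.3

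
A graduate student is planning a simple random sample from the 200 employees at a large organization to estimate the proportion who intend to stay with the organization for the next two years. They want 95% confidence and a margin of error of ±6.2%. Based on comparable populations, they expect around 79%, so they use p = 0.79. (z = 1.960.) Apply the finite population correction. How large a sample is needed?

91

Unadjusted: n₀ = 1.960² × 0.79 × 0.21 / 0.062² ≈ 165.80, so n₀ = 166.
Finite population correction with N = 200: n = n₀ / (1 + (n₀−1)/N) = 166 / (1 + 165/200) = 166 / 1.8250 ≈ 90.96.
Rounding up, n = 91.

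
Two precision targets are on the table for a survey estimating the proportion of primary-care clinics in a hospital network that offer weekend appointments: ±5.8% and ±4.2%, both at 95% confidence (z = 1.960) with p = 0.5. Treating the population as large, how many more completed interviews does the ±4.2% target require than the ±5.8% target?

At ±5.8%: n = 1.960² × 0.2500 / 0.058² ≈ 285.49 → 286.
At ±4.2%: n = 1.960² × 0.2500 / 0.042² ≈ 544.44 → 545.
Additional respondents: 545 − 286 = 259.

259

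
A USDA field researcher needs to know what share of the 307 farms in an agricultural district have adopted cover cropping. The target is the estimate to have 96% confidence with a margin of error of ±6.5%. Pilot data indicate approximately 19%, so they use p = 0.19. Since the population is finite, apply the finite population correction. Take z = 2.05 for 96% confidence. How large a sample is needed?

103

Unadjusted: n₀ = 2.05² × 0.19 × 0.81 / 0.065² ≈ 153.08, so n₀ = 154.
Finite population correction with N = 307: n = n₀ / (1 + (n₀−1)/N) = 154 / (1 + 153/307) = 154 / 1.4984 ≈ 102.78.
Rounding up, n = 103.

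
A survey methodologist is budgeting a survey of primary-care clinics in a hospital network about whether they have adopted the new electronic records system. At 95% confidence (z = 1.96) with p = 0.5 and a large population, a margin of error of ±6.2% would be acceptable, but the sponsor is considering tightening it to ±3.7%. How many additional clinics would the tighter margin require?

At ±6.2%: n = 1.96² × 0.2500 / 0.062² ≈ 249.84 → 250.
At ±3.7%: n = 1.96² × 0.2500 / 0.037² ≈ 701.53 → 702.
Additional respondents: 702 − 250 = 452.

452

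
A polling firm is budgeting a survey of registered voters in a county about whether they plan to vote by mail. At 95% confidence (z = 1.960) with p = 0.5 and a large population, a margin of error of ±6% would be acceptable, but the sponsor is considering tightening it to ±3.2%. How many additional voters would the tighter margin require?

At ±6%: n = 1.960² × 0.2500 / 0.060² ≈ 266.78 → 267.
At ±3.2%: n = 1.960² × 0.2500 / 0.032² ≈ 937.89 → 938.
Additional respondents: 938 − 267 = 671.

671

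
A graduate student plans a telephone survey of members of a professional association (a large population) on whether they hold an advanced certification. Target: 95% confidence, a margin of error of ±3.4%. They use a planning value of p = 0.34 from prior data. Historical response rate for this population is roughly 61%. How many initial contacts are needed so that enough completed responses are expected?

For 95% confidence, z = 1.960.
Completed interviews needed: n₀ = 1.960² × 0.2244 / 0.034² ≈ 745.72 → 746.
At a 61% response rate, contacts needed = 746 / 0.61 ≈ 1222.95 → 1223.

1223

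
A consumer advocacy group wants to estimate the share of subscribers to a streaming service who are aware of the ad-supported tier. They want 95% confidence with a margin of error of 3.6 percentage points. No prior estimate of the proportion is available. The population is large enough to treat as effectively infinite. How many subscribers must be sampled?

742

For 95% confidence, z = 1.960.
With no prior estimate, use p = 0.5, giving p(1−p) = 0.25.
n = z²·p(1−p)/E² = 1.960² × 0.2500 / 0.036² = 3.8416 × 0.2500 / 0.001296 ≈ 741.05.
Rounding up gives n = 742.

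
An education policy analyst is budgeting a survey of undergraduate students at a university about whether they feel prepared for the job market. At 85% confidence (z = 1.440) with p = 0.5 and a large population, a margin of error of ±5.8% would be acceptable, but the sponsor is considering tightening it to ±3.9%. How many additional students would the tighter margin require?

186

At ±5.8%: n = 1.440² × 0.2500 / 0.058² ≈ 154.10 → 155.
At ±3.9%: n = 1.440² × 0.2500 / 0.039² ≈ 340.83 → 341.
Additional respondents: 341 − 155 = 186.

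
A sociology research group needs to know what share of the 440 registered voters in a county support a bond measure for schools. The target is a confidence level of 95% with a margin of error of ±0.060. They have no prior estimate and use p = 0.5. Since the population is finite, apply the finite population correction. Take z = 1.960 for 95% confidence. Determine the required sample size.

Unadjusted: n₀ = 1.960² × 0.50 × 0.50 / 0.060² ≈ 266.78, so n₀ = 267.
Finite population correction with N = 440: n = n₀ / (1 + (n₀−1)/N) = 267 / (1 + 266/440) = 267 / 1.6045 ≈ 166.40.
Rounding up, n = 167.

167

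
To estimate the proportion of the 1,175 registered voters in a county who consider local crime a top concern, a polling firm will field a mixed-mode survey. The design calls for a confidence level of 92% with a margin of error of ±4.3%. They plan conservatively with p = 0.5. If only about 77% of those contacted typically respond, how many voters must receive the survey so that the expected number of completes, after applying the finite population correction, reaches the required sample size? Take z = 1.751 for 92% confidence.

399

Completed interviews needed (unadjusted): n₀ = 1.751² × 0.2500 / 0.043² ≈ 414.55 → 415.
FPC for N = 1,175: n = 415 / (1 + 414/1175) = 415 / 1.3523 ≈ 306.88 → 307.
At a 77% response rate, contacts needed = 307 / 0.77 ≈ 398.70 → 399.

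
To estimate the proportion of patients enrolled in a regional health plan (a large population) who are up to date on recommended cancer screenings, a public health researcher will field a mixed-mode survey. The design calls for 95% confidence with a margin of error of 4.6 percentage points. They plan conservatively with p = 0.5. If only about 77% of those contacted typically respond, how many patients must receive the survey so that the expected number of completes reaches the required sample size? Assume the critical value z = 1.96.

590

Completed interviews needed: n₀ = 1.96² × 0.2500 / 0.046² ≈ 453.88 → 454.
At a 77% response rate, contacts needed = 454 / 0.77 ≈ 589.61 → 590.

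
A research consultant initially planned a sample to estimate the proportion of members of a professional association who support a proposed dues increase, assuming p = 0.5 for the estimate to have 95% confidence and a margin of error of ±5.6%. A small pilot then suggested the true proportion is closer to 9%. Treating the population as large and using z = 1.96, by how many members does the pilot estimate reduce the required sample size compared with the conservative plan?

206

Conservative (p = 0.5): n = 1.96² × 0.25 / 0.056² ≈ 306.25 → 307.
Using p = 0.09: p(1−p) = 0.0819, so n = 1.96² × 0.0819 / 0.056² ≈ 100.33 → 101.
Reduction: 307 − 101 = 206.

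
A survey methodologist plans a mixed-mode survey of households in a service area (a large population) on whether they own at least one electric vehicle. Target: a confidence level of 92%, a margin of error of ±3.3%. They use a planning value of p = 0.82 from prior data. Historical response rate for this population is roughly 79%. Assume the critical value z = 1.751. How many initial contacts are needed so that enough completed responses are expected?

527

Completed interviews needed: n₀ = 1.751² × 0.1476 / 0.033² ≈ 415.56 → 416.
At a 79% response rate, contacts needed = 416 / 0.79 ≈ 526.58 → 527.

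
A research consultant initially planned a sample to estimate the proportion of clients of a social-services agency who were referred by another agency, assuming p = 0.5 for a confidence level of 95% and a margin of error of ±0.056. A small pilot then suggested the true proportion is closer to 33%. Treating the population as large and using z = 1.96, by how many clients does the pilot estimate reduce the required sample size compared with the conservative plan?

Conservative (p = 0.5): n = 1.96² × 0.25 / 0.056² ≈ 306.25 → 307.
Using p = 0.33: p(1−p) = 0.2211, so n = 1.96² × 0.2211 / 0.056² ≈ 270.85 → 271.
Reduction: 307 − 271 = 36.

36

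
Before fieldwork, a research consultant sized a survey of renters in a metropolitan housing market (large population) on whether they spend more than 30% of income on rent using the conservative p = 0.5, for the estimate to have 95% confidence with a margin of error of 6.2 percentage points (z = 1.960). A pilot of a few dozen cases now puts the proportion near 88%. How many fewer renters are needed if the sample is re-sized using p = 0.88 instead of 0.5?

144

Conservative (p = 0.5): n = 1.960² × 0.25 / 0.062² ≈ 249.84 → 250.
Using p = 0.88: p(1−p) = 0.1056, so n = 1.960² × 0.1056 / 0.062² ≈ 105.53 → 106.
Reduction: 250 − 106 = 144.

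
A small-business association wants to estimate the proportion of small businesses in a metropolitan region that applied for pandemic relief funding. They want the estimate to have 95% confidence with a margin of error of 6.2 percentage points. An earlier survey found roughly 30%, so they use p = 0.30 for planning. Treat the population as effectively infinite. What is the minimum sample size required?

For 95% confidence, z = 1.96.
With p = 0.30, p(1−p) = 0.2100.
n = z²·p(1−p)/E² = 1.96² × 0.2100 / 0.062² = 3.8416 × 0.2100 / 0.003844 ≈ 209.87.
Rounding up gives n = 210.

210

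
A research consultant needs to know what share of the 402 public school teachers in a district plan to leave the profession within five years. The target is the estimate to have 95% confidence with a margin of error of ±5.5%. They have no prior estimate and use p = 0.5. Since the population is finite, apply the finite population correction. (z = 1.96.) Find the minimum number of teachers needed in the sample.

178

Unadjusted: n₀ = 1.96² × 0.50 × 0.50 / 0.055² ≈ 317.49, so n₀ = 318.
Finite population correction with N = 402: n = n₀ / (1 + (n₀−1)/N) = 318 / (1 + 317/402) = 318 / 1.7886 ≈ 177.80.
Rounding up, n = 178.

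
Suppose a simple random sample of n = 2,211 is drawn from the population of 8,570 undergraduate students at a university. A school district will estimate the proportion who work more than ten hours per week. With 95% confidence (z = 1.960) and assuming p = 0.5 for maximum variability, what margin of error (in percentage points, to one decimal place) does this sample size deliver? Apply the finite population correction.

Finite-population factor: (N−n)/(N−1) = (8570−2211)/(8570−1) = 0.7421.
SE(p̂) = √[p(1−p)/n · (N−n)/(N−1)] = √[0.2500/2211 × 0.7421] = 0.00916.
E = z × SE = 1.960 × 0.00916 = 0.01795 ≈ 1.8 percentage points.

1.8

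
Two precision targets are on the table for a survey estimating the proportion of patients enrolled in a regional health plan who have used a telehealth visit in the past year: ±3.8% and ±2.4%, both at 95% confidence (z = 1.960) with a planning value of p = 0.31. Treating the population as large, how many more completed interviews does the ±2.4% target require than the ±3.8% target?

857

At ±3.8%: n = 1.960² × 0.2139 / 0.038² ≈ 569.06 → 570.
At ±2.4%: n = 1.960² × 0.2139 / 0.024² ≈ 1426.59 → 1427.
Additional respondents: 1427 − 570 = 857.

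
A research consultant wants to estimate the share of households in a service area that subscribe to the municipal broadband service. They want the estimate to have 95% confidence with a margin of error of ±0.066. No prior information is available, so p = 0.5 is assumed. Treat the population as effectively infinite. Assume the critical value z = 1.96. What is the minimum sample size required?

With p = 0.5, p(1−p) = 0.25.
n = z²·p(1−p)/E² = 1.96² × 0.2500 / 0.066² = 3.8416 × 0.2500 / 0.004356 ≈ 220.48.
Rounding up gives n = 221.

221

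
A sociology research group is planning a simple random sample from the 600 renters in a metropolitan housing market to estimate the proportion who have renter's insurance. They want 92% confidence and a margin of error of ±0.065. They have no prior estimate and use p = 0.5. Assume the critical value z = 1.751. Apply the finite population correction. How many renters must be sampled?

Unadjusted: n₀ = 1.751² × 0.50 × 0.50 / 0.065² ≈ 181.42, so n₀ = 182.
Finite population correction with N = 600: n = n₀ / (1 + (n₀−1)/N) = 182 / (1 + 181/600) = 182 / 1.3017 ≈ 139.82.
Rounding up, n = 140.

140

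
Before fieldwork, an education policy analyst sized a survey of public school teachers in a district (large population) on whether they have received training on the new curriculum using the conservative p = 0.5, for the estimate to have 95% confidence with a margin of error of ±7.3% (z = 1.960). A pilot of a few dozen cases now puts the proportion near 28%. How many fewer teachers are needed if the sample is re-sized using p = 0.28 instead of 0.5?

Conservative (p = 0.5): n = 1.960² × 0.25 / 0.073² ≈ 180.22 → 181.
Using p = 0.28: p(1−p) = 0.2016, so n = 1.960² × 0.2016 / 0.073² ≈ 145.33 → 146.
Reduction: 181 − 146 = 35.

35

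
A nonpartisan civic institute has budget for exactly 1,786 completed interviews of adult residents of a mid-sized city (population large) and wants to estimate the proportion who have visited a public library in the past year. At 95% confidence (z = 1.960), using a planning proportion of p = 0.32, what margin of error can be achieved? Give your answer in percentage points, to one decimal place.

2.2

SE(p̂) = √[p(1−p)/n] = √[0.2176/1786] = 0.01104.
E = z × SE = 1.960 × 0.01104 = 0.02163, or 2.2 percentage points.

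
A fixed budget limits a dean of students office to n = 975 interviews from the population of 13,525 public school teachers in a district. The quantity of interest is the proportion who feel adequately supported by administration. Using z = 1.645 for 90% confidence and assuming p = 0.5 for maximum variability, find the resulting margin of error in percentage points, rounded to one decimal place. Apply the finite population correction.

Finite-population factor: (N−n)/(N−1) = (13525−975)/(13525−1) = 0.9280.
SE(p̂) = √[p(1−p)/n · (N−n)/(N−1)] = √[0.2500/975 × 0.9280] = 0.01543.
E = z × SE = 1.645 × 0.01543 = 0.02537 ≈ 2.5 percentage points.

2.5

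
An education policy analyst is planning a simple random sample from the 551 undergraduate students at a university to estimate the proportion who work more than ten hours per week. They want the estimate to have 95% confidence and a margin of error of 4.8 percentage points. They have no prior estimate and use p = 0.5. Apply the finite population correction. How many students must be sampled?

238

For 95% confidence, z = 1.96.
Unadjusted: n₀ = 1.96² × 0.50 × 0.50 / 0.048² ≈ 416.84, so n₀ = 417.
Finite population correction with N = 551: n = n₀ / (1 + (n₀−1)/N) = 417 / (1 + 416/551) = 417 / 1.7550 ≈ 237.61.
Rounding up, n = 238.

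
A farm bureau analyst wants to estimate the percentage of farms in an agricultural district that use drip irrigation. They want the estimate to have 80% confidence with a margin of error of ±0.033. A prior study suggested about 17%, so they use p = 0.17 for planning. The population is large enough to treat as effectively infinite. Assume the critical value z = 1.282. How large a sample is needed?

213

With p = 0.17, p(1−p) = 0.1411.
n = z²·p(1−p)/E² = 1.282² × 0.1411 / 0.033² = 1.6435 × 0.1411 / 0.001089 ≈ 212.95.
Rounding up gives n = 213.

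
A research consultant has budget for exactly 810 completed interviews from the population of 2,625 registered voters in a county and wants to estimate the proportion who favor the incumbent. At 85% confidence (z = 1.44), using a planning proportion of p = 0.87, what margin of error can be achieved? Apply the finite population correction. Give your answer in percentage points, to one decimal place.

1.4

Finite-population factor: (N−n)/(N−1) = (2625−810)/(2625−1) = 0.6917.
SE(p̂) = √[p(1−p)/n · (N−n)/(N−1)] = √[0.1131/810 × 0.6917] = 0.00983.
E = z × SE = 1.44 × 0.00983 = 0.01415 ≈ 1.4 percentage points.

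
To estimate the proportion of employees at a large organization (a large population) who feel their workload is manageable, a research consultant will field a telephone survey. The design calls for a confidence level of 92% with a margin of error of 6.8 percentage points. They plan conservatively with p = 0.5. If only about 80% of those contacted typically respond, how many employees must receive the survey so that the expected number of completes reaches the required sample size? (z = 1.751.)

Completed interviews needed: n₀ = 1.751² × 0.2500 / 0.068² ≈ 165.77 → 166.
At an 80% response rate, contacts needed = 166 / 0.80 ≈ 207.50 → 208.

208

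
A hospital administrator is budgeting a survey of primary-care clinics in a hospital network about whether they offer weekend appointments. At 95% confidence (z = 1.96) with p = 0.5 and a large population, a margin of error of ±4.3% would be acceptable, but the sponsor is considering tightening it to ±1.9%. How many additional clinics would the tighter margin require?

At ±4.3%: n = 1.96² × 0.2500 / 0.043² ≈ 519.42 → 520.
At ±1.9%: n = 1.96² × 0.2500 / 0.019² ≈ 2660.39 → 2661.
Additional respondents: 2661 − 520 = 2141.

2141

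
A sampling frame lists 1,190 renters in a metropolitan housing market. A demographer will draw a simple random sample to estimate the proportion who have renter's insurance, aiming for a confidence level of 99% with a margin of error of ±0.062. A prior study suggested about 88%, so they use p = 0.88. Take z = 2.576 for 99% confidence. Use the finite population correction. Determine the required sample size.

159

Unadjusted: n₀ = 2.576² × 0.88 × 0.12 / 0.062² ≈ 182.29, so n₀ = 183.
Finite population correction with N = 1,190: n = n₀ / (1 + (n₀−1)/N) = 183 / (1 + 182/1190) = 183 / 1.1529 ≈ 158.72.
Rounding up, n = 159.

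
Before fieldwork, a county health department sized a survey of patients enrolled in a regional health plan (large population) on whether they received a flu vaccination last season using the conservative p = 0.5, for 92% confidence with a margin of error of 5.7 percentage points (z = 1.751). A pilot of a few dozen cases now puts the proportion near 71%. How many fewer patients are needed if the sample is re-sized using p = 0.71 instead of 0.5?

41

Conservative (p = 0.5): n = 1.751² × 0.25 / 0.057² ≈ 235.92 → 236.
Using p = 0.71: p(1−p) = 0.2059, so n = 1.751² × 0.2059 / 0.057² ≈ 194.30 → 195.
Reduction: 236 − 195 = 41.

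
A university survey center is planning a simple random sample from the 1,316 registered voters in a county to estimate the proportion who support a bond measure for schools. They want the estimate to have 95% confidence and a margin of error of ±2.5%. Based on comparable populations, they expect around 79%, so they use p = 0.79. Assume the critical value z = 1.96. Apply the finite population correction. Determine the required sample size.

Unadjusted: n₀ = 1.96² × 0.79 × 0.21 / 0.025² ≈ 1019.71, so n₀ = 1020.
Finite population correction with N = 1,316: n = n₀ / (1 + (n₀−1)/N) = 1020 / (1 + 1019/1316) = 1020 / 1.7743 ≈ 574.87.
Rounding up, n = 575.

575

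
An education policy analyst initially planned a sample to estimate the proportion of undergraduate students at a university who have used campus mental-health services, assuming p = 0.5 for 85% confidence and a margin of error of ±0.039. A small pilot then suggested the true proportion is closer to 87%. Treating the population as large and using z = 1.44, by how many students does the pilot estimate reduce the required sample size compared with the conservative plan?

186

Conservative (p = 0.5): n = 1.44² × 0.25 / 0.039² ≈ 340.83 → 341.
Using p = 0.87: p(1−p) = 0.1131, so n = 1.44² × 0.1131 / 0.039² ≈ 154.19 → 155.
Reduction: 341 − 155 = 186.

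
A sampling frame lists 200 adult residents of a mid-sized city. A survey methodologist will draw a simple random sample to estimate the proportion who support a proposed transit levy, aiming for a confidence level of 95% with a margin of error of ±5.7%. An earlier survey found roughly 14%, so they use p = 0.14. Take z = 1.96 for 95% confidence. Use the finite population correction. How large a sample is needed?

Unadjusted: n₀ = 1.96² × 0.14 × 0.86 / 0.057² ≈ 142.36, so n₀ = 143.
Finite population correction with N = 200: n = n₀ / (1 + (n₀−1)/N) = 143 / (1 + 142/200) = 143 / 1.7100 ≈ 83.63.
Rounding up, n = 84.

84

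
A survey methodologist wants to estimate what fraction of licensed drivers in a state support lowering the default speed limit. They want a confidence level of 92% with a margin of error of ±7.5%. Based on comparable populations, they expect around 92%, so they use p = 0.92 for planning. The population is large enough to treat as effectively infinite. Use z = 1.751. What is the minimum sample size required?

With p = 0.92, p(1−p) = 0.0736.
n = z²·p(1−p)/E² = 1.751² × 0.0736 / 0.075² = 3.0660 × 0.0736 / 0.005625 ≈ 40.12.
Rounding up gives n = 41.

41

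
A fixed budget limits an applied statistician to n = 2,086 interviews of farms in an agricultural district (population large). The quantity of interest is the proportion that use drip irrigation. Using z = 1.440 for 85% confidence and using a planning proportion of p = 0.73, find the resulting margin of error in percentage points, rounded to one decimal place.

SE(p̂) = √[p(1−p)/n] = √[0.1971/2086] = 0.00972.
E = z × SE = 1.440 × 0.00972 = 0.01400, or 1.4 percentage points.

1.4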